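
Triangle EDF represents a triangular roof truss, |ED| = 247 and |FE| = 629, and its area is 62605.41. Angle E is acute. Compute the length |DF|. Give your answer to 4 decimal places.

From area = ½·|FE|·|ED|·sin E, we get sin E = 2·area/(|FE|·|ED|) ≈ 0.80592.
Taking the acute solution, ∠E ≈ 53.70°.
Law of cosines then gives |DF| ≈ 522.2.

522.2015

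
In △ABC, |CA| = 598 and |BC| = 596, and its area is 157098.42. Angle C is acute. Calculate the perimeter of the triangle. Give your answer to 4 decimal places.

perimeter ≈ 1807.4544

From area = ½·|BC|·|CA|·sin C, we get sin C = 2·area/(|BC|·|CA|) ≈ 0.88157.
Taking the acute solution, ∠C ≈ 61.83°.
Law of cosines then gives |AB| ≈ 613.45.
Perimeter = 596 + 598 + 613.45 = 1807.5.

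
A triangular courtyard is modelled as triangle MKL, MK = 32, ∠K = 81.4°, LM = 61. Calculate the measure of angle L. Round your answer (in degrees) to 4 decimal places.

Law of sines: sin L = MK·sin K/LM ≈ 0.51869.
Since LM ≥ MK, only the acute value applies: ∠L ≈ 31.24°.
Then ∠M = 180° − ∠K − ∠L ≈ 67.36°.

31.2445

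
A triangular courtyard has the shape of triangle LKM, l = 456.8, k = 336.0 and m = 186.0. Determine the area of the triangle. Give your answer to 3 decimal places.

area ≈ 27249.670

Semiperimeter s = (456.8 + 336 + 186)/2 = 489.4.
Heron's formula: area = √(489.4·32.6·153.4·303.4) ≈ 27250.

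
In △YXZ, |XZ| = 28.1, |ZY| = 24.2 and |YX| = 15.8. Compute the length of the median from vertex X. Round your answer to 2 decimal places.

Median from X: ½√(2·|YX|² + 2·|XZ|² − |ZY|²) ≈ 19.319.

19.32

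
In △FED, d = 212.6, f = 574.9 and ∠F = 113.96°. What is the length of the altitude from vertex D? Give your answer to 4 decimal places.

Law of sines: sin D = d·sin F/f ≈ 0.33794.
Since f ≥ d, only the acute value applies: ∠D ≈ 19.75°.
Then ∠E = 180° − ∠F − ∠D ≈ 46.29°.
Law of sines gives e = f·sin E/sin F ≈ 454.74.
Area = ½·f·d·sin E ≈ 44174.
The altitude from D has length 2·area/d ≈ 415.56.

415.5558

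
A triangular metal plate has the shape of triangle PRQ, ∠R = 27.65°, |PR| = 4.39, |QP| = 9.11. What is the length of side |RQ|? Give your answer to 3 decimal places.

12.768

Law of sines: sin Q = |PR|·sin R/|QP| ≈ 0.22363.
Since |QP| ≥ |PR|, only the acute value applies: ∠Q ≈ 12.92°.
Then ∠P = 180° − ∠R − ∠Q ≈ 139.43°.
Law of sines gives |RQ| = |QP|·sin P/sin R ≈ 12.768.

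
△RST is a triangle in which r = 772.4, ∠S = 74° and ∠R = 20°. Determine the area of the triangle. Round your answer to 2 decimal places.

The third angle is ∠T = 180° − ∠R − ∠S = 86.00°.
Law of sines: s = r·sin S/sin R ≈ 2170.9.
Law of sines: t = r·sin T/sin R ≈ 2252.8.
Area = ½·r·s·sin T ≈ 8.3634e+05.

area ≈ 836344.64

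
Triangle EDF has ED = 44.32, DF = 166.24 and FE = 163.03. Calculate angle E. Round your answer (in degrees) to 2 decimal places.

∠E ≈ 86.40°

By the law of cosines, cos E = (FE² + ED² − DF²) / (2·FE·ED) ≈ 0.06279, so ∠E ≈ 86.40°.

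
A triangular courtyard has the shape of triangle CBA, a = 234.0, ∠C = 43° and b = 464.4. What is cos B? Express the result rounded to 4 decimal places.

-0.3164

By the law of cosines, c² = b² + a² − 2·b·a·cos C = 1.1147e+05, so c ≈ 333.87.
Law of cosines again: cos B = (a² + c² − b²)/(2·a·c) ≈ -0.31641, so ∠B ≈ 108.45°.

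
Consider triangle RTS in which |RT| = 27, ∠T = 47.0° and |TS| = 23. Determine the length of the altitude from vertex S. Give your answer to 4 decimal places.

16.8211

By the law of cosines, |SR|² = |RT|² + |TS|² − 2·|RT|·|TS|·cos T = 410.96, so |SR| ≈ 20.272.
Area = ½·|RT|·|TS|·sin T ≈ 227.09.
The altitude from S has length 2·area/|RT| ≈ 16.821.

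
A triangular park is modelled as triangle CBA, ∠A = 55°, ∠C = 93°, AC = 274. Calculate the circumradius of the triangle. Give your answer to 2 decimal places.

R ≈ 258.53

The third angle is ∠B = 180° − ∠A − ∠C = 32.00°.
Law of sines: BA = AC·sin C/sin B ≈ 516.35.
Law of sines: CB = AC·sin A/sin B ≈ 423.55.
Circumradius = AC/(2 sin B) ≈ 258.53.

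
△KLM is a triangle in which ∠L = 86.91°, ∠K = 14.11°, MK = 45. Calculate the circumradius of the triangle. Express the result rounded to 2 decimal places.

R ≈ 22.53

The third angle is ∠M = 180° − ∠K − ∠L = 78.98°.
Law of sines: LM = MK·sin K/sin L ≈ 10.986.
Law of sines: KL = MK·sin M/sin L ≈ 44.235.
Circumradius = MK/(2 sin L) ≈ 22.533.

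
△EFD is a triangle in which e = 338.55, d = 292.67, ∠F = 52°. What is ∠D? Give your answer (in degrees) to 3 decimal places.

By the law of cosines, f² = d² + e² − 2·d·e·cos F = 78268, so f ≈ 279.76.
Law of cosines again: cos D = (e² + f² − d²)/(2·e·f) ≈ 0.56606, so ∠D ≈ 55.52°.

55.524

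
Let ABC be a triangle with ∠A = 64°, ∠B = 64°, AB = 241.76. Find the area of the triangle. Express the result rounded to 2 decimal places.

29958.99

The third angle is ∠C = 180° − ∠A − ∠B = 52.00°.
Law of sines: BC = AB·sin A/sin C ≈ 275.75.
Law of sines: CA = AB·sin B/sin C ≈ 275.75.
Area = ½·AB·BC·sin B ≈ 29959.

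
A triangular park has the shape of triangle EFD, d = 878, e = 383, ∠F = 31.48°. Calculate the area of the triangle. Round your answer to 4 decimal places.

area ≈ 87801.2936

Area = ½·d·e·sin F ≈ 87801.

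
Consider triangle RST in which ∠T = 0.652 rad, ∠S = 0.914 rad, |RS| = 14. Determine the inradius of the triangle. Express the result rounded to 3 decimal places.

r ≈ 4.622

The third angle is ∠R = π − ∠S − ∠T = 1.576 rad.
Law of sines: |ST| = |RS|·sin R/sin T ≈ 23.072.
Law of sines: |TR| = |RS|·sin S/sin T ≈ 18.272.
Area = ½·|RS|·|ST|·sin S ≈ 127.91.
Semiperimeter s = (23.072+18.272+14)/2 = 27.672.
Inradius = area/s = 127.91/27.672 ≈ 4.6221.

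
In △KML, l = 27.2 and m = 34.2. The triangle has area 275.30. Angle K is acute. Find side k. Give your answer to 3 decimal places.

20.246

From area = ½·m·l·sin K, we get sin K = 2·area/(m·l) ≈ 0.59189.
Taking the acute solution, ∠K ≈ 36.29°.
Law of cosines then gives k ≈ 20.246.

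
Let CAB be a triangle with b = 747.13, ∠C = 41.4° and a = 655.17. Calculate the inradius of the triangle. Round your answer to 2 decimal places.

r ≈ 169.89

By the law of cosines, c² = a² + b² − 2·a·b·cos C = 2.531e+05, so c ≈ 503.09.
Area = ½·a·b·sin C ≈ 1.6186e+05.
Semiperimeter s = (503.09+655.17+747.13)/2 = 952.69.
Inradius = area/s = 1.6186e+05/952.69 ≈ 169.89.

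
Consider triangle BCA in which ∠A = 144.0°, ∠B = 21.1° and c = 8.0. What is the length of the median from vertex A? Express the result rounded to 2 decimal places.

m_A ≈ 3.33

The third angle is ∠C = 180° − ∠A − ∠B = 14.90°.
Law of sines: b = c·sin B/sin C ≈ 11.2.
Law of sines: a = c·sin A/sin C ≈ 18.287.
Median from A: ½√(2·b² + 2·c² − a²) ≈ 3.3342.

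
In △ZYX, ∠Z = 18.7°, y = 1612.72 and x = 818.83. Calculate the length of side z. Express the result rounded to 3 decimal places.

877.316

By the law of cosines, z² = y² + x² − 2·y·x·cos Z = 7.6968e+05, so z ≈ 877.32.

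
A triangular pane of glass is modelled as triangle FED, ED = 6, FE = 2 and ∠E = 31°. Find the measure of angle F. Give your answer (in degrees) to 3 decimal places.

By the law of cosines, DF² = FE² + ED² − 2·FE·ED·cos E = 19.428, so DF ≈ 4.4077.
Law of cosines again: cos F = (DF² + FE² − ED²)/(2·DF·FE) ≈ -0.71307, so ∠F ≈ 135.49°.

∠F ≈ 135.485°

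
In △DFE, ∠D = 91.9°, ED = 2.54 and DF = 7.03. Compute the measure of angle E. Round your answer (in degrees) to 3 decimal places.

By the law of cosines, FE² = ED² + DF² − 2·ED·DF·cos D = 57.057, so FE ≈ 7.5536.
Law of cosines again: cos E = (FE² + ED² − DF²)/(2·FE·ED) ≈ 0.36712, so ∠E ≈ 68.46°.

68.462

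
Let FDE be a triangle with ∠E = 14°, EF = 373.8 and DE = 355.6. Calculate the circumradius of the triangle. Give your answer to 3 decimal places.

187.475

By the law of cosines, FD² = DE² + EF² − 2·DE·EF·cos E = 8228, so FD ≈ 90.708.
Area = ½·DE·EF·sin E ≈ 16079.
Circumradius = FD/(2 sin E) ≈ 187.47.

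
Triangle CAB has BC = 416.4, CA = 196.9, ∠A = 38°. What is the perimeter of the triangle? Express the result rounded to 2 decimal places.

perimeter ≈ 1166.82

Law of sines: sin B = CA·sin A/BC ≈ 0.29112.
Since BC ≥ CA, only the acute value applies: ∠B ≈ 16.93°.
Then ∠C = 180° − ∠A − ∠B ≈ 125.07°.
Law of sines gives AB = BC·sin C/sin A ≈ 553.52.
Semiperimeter s = (553.52+416.4+196.9)/2 = 583.41.
Perimeter = 553.52 + 416.4 + 196.9 = 1166.8.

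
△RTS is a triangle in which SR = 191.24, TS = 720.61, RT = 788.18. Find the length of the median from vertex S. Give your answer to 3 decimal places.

Median from S: ½√(2·TS² + 2·SR² − RT²) ≈ 350.17.

350.170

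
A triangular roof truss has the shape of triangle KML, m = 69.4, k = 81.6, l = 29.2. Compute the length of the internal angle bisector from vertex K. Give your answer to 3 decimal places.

t_K ≈ 25.269

By the law of cosines, cos K = (m² + l² − k²) / (2·m·l) ≈ -0.24416, so ∠K ≈ 104.13°.
The bisector from K has length 2·m·l·cos(∠K/2)/(m+l) ≈ 25.269.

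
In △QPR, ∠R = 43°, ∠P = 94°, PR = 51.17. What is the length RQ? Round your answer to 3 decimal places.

74.847

The third angle is ∠Q = 180° − ∠P − ∠R = 43.00°.
Law of sines: RQ = PR·sin P/sin Q ≈ 74.847.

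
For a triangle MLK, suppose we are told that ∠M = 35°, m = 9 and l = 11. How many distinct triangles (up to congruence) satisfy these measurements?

l·sin M = 11·sin(35°) ≈ 6.309.
Since l sin M < m < l (6.309 < 9 < 11), two triangles exist.

2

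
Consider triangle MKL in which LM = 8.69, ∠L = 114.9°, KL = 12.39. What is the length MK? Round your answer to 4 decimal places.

By the law of cosines, MK² = KL² + LM² − 2·KL·LM·cos L = 319.69, so MK ≈ 17.88.

17.8800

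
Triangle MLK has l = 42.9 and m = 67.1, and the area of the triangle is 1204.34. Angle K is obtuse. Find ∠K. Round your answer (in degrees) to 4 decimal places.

123.2008

From area = ½·m·l·sin K, we get sin K = 2·area/(m·l) ≈ 0.83676.
Taking the obtuse solution, ∠K ≈ 123.20°.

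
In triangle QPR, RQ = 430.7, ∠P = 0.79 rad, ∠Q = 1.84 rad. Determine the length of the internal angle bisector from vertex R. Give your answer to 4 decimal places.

The third angle is ∠R = π − ∠Q − ∠P = 0.512 rad.
Law of sines: PR = RQ·sin Q/sin P ≈ 584.48.
Law of sines: QP = RQ·sin R/sin P ≈ 296.83.
The bisector from R has length 2·PR·RQ·cos(∠R/2)/(PR+RQ) ≈ 479.81.

479.8058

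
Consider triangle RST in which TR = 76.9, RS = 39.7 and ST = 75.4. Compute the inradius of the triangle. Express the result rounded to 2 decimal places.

15.19

Semiperimeter s = (75.4 + 76.9 + 39.7)/2 = 96.
Heron's formula: area = √(96·20.6·19.1·56.3) ≈ 1458.3.
Inradius = area/s = 1458.3/96 ≈ 15.19.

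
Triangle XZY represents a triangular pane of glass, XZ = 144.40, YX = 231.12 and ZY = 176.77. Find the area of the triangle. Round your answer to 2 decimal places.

12758.54

Semiperimeter s = (176.77 + 231.12 + 144.4)/2 = 276.14.
Heron's formula: area = √(276.14·99.375·45.025·131.74) ≈ 12759.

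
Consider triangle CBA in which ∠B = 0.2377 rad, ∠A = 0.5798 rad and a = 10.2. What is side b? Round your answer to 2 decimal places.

4.38

The third angle is ∠C = π − ∠B − ∠A = 2.3241 rad.
Law of sines: b = a·sin B/sin A ≈ 4.3839.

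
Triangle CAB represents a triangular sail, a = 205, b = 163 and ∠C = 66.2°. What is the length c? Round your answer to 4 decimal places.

By the law of cosines, c² = a² + b² − 2·a·b·cos C = 41625, so c ≈ 204.02.

204.0222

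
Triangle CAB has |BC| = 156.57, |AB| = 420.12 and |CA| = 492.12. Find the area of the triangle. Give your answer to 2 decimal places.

Semiperimeter s = (420.12 + 156.57 + 492.12)/2 = 534.4.
Heron's formula: area = √(534.4·114.28·377.83·42.285) ≈ 31237.

31237.35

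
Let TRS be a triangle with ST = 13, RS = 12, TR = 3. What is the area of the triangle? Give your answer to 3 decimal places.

Semiperimeter s = (12 + 13 + 3)/2 = 14.
Heron's formula: area = √(14·2·1·11) ≈ 17.55.

17.550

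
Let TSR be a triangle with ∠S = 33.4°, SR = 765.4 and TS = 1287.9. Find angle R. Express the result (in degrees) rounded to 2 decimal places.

113.60

By the law of cosines, RT² = TS² + SR² − 2·TS·SR·cos S = 5.9861e+05, so RT ≈ 773.7.
Law of cosines again: cos R = (SR² + RT² − TS²)/(2·SR·RT) ≈ -0.40042, so ∠R ≈ 113.60°.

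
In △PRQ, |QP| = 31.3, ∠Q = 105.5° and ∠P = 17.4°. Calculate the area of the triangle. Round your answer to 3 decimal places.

The third angle is ∠R = 180° − ∠Q − ∠P = 57.10°.
Law of sines: |RQ| = |QP|·sin P/sin R ≈ 11.148.
Law of sines: |PR| = |QP|·sin Q/sin R ≈ 35.923.
Area = ½·|QP|·|RQ|·sin Q ≈ 168.12.

area ≈ 168.119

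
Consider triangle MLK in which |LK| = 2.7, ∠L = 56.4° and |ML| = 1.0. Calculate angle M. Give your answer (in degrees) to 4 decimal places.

By the law of cosines, |KM|² = |ML|² + |LK|² − 2·|ML|·|LK|·cos L = 5.3017, so |KM| ≈ 2.3025.
Law of cosines again: cos M = (|KM|² + |ML|² − |LK|²)/(2·|KM|·|ML|) ≈ -0.21461, so ∠M ≈ 102.39°.

∠M ≈ 102.3929°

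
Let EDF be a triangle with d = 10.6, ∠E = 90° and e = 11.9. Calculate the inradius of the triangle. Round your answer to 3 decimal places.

2.054

Law of sines: sin D = d·sin E/e ≈ 0.89076.
Since e ≥ d, only the acute value applies: ∠D ≈ 62.97°.
Then ∠F = 180° − ∠E − ∠D ≈ 27.03°.
Law of sines gives f = e·sin F/sin E ≈ 5.4083.
Area = ½·e·d·sin F ≈ 28.664.
Semiperimeter s = (11.9+10.6+5.4083)/2 = 13.954.
Inradius = area/s = 28.664/13.954 ≈ 2.0542.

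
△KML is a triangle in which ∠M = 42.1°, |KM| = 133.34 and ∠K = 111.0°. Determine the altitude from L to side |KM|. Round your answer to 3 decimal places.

The third angle is ∠L = 180° − ∠K − ∠M = 26.90°.
Law of sines: |ML| = |KM|·sin K/sin L ≈ 275.14.
Law of sines: |LK| = |KM|·sin M/sin L ≈ 197.59.
Area = ½·|KM|·|ML|·sin M ≈ 12298.
The altitude from L has length 2·area/|KM| ≈ 184.46.

184.462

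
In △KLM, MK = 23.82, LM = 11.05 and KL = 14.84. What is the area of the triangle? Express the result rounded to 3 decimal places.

Semiperimeter s = (11.05 + 23.82 + 14.84)/2 = 24.855.
Heron's formula: area = √(24.855·13.805·1.035·10.015) ≈ 59.638.

area ≈ 59.638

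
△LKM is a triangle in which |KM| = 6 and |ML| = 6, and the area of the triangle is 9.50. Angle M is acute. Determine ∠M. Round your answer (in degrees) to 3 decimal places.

From area = ½·|KM|·|ML|·sin M, we get sin M = 2·area/(|KM|·|ML|) ≈ 0.52778.
Taking the acute solution, ∠M ≈ 31.86°.

∠M ≈ 31.855°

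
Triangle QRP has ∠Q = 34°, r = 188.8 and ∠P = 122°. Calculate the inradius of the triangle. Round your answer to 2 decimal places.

The third angle is ∠R = 180° − ∠P − ∠Q = 24.00°.
Law of sines: q = r·sin Q/sin R ≈ 259.57.
Law of sines: p = r·sin P/sin R ≈ 393.65.
Area = ½·r·q·sin P ≈ 20780.
Semiperimeter s = (259.57+188.8+393.65)/2 = 421.01.
Inradius = area/s = 20780/421.01 ≈ 49.357.

49.36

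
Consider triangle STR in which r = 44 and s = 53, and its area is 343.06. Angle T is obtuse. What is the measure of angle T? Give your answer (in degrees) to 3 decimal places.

∠T ≈ 162.889°

From area = ½·r·s·sin T, we get sin T = 2·area/(r·s) ≈ 0.29422.
Taking the obtuse solution, ∠T ≈ 162.89°.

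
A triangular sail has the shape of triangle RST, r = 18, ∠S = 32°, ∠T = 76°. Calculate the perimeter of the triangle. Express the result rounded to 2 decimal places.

The third angle is ∠R = 180° − ∠S − ∠T = 72.00°.
Law of sines: s = r·sin S/sin R ≈ 10.029.
Law of sines: t = r·sin T/sin R ≈ 18.364.
Semiperimeter p = (18+10.029+18.364)/2 = 23.197.
Perimeter = 18 + 10.029 + 18.364 = 46.394.

perimeter ≈ 46.39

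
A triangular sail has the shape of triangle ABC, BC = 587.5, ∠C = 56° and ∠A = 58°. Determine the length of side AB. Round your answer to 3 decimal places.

574.330

The third angle is ∠B = 180° − ∠C − ∠A = 66.00°.
Law of sines: AB = BC·sin C/sin A ≈ 574.33.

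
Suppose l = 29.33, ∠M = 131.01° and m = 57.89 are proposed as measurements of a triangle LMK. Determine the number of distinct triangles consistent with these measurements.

1

l·sin M = 29.33·sin(131.01°) ≈ 22.13.
Since ∠M is not acute, a triangle exists only if m > l; here m > l, so there is exactly one triangle.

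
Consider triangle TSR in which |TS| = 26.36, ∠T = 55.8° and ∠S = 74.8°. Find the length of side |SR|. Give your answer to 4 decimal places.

The third angle is ∠R = 180° − ∠T − ∠S = 49.40°.
Law of sines: |SR| = |TS|·sin T/sin R ≈ 28.714.

28.7142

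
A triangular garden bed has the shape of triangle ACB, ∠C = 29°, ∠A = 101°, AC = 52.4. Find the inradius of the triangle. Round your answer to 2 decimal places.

The third angle is ∠B = 180° − ∠A − ∠C = 50.00°.
Law of sines: CB = AC·sin A/sin B ≈ 67.147.
Law of sines: BA = AC·sin C/sin B ≈ 33.163.
Area = ½·AC·CB·sin C ≈ 852.9.
Semiperimeter s = (67.147+33.163+52.4)/2 = 76.355.
Inradius = area/s = 852.9/76.355 ≈ 11.17.

11.17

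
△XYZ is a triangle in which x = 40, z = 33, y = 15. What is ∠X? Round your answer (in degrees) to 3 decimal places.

By the law of cosines, cos X = (y² + z² − x²) / (2·y·z) ≈ -0.28889, so ∠X ≈ 106.79°.

106.791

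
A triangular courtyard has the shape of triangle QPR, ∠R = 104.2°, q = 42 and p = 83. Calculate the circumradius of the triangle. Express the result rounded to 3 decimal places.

52.504

By the law of cosines, r² = q² + p² − 2·q·p·cos R = 10363, so r ≈ 101.8.
Area = ½·q·p·sin R ≈ 1689.7.
Circumradius = r/(2 sin R) ≈ 52.504.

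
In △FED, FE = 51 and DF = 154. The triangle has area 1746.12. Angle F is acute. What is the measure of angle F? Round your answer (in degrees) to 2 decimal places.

∠F ≈ 26.40°

From area = ½·DF·FE·sin F, we get sin F = 2·area/(DF·FE) ≈ 0.44464.
Taking the acute solution, ∠F ≈ 26.40°.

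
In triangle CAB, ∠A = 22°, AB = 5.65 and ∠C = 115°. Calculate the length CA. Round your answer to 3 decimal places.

The third angle is ∠B = 180° − ∠C − ∠A = 43.00°.
Law of sines: CA = AB·sin B/sin C ≈ 4.2516.

4.252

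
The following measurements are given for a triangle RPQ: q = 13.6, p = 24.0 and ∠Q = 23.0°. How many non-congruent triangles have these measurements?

2

p·sin Q = 24.0·sin(23.0°) ≈ 9.378.
Since p sin Q < q < p (9.378 < 13.6 < 24.0), two triangles exist.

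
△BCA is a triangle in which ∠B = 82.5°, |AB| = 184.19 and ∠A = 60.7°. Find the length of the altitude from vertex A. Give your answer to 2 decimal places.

182.61

The third angle is ∠C = 180° − ∠A − ∠B = 36.80°.
Law of sines: |CA| = |AB|·sin B/sin C ≈ 304.85.
Law of sines: |BC| = |AB|·sin A/sin C ≈ 268.15.
Area = ½·|AB|·|CA|·sin A ≈ 24484.
The altitude from A has length 2·area/|BC| ≈ 182.61.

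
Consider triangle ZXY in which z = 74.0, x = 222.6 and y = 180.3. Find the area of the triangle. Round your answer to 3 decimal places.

6011.808

Semiperimeter s = (74 + 222.6 + 180.3)/2 = 238.45.
Heron's formula: area = √(238.45·164.45·15.85·58.15) ≈ 6011.8.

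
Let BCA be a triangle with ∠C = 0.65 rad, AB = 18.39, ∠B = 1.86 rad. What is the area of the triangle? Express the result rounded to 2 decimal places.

area ≈ 158.12

The third angle is ∠A = π − ∠B − ∠C = 0.632 rad.
Law of sines: CA = AB·sin B/sin C ≈ 29.125.
Law of sines: BC = AB·sin A/sin C ≈ 17.942.
Area = ½·AB·CA·sin A ≈ 158.12.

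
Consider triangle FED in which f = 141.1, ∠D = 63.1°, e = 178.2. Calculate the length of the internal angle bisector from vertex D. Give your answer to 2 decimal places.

134.21

By the law of cosines, d² = f² + e² − 2·f·e·cos D = 28912, so d ≈ 170.04.
The bisector from D has length 2·f·e·cos(∠D/2)/(f+e) ≈ 134.21.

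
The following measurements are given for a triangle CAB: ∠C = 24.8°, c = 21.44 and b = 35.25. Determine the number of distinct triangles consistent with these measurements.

b·sin C = 35.25·sin(24.8°) ≈ 14.79.
Since b sin C < c < b (14.79 < 21.44 < 35.25), two triangles exist.

2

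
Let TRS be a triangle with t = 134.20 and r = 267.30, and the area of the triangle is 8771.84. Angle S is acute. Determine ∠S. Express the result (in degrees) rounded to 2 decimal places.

From area = ½·t·r·sin S, we get sin S = 2·area/(t·r) ≈ 0.48907.
Taking the acute solution, ∠S ≈ 29.28°.

∠S ≈ 29.28°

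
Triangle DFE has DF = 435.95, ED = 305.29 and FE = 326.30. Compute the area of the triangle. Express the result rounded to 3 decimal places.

49749.951

Semiperimeter s = (326.3 + 305.29 + 435.95)/2 = 533.77.
Heron's formula: area = √(533.77·207.47·228.48·97.82) ≈ 49750.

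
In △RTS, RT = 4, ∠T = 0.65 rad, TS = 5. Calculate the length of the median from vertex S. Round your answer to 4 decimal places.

By the law of cosines, SR² = RT² + TS² − 2·RT·TS·cos T = 9.1566, so SR ≈ 3.026.
Median from S: ½√(2·TS² + 2·SR² − RT²) ≈ 3.6164.

m_S ≈ 3.6164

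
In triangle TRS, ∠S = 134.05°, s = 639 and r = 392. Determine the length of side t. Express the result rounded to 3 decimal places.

Law of sines: sin R = r·sin S/s ≈ 0.44091.
Since s ≥ r, only the acute value applies: ∠R ≈ 26.16°.
Then ∠T = 180° − ∠S − ∠R ≈ 19.79°.
Law of sines gives t = s·sin T/sin S ≈ 300.98.

300.982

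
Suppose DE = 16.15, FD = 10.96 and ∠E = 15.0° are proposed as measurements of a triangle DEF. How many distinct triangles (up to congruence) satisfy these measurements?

2

DE·sin E = 16.15·sin(15.0°) ≈ 4.18.
Since DE sin E < FD < DE (4.18 < 10.96 < 16.15), two triangles exist.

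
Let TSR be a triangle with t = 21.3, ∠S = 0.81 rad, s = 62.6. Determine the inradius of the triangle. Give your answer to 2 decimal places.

7.30

Law of sines: sin T = t·sin S/s ≈ 0.24644.
Since s ≥ t, only the acute value applies: ∠T ≈ 0.249 rad.
Then ∠R = π − ∠S − ∠T ≈ 2.083 rad.
Law of sines gives r = s·sin R/sin S ≈ 75.356.
Area = ½·s·t·sin R ≈ 581.27.
Semiperimeter p = (21.3+62.6+75.356)/2 = 79.628.
Inradius = area/p = 581.27/79.628 ≈ 7.2998.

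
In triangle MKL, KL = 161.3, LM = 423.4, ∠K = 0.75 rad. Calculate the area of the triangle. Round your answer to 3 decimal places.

Law of sines: sin M = KL·sin K/LM ≈ 0.25968.
Since LM ≥ KL, only the acute value applies: ∠M ≈ 0.263 rad.
Then ∠L = π − ∠K − ∠M ≈ 2.129 rad.
Law of sines gives MK = LM·sin L/sin K ≈ 526.9.
Area = ½·LM·KL·sin L ≈ 28966.

28965.702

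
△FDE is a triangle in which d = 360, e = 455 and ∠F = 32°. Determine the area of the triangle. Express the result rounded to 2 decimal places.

43400.39

Area = ½·d·e·sin F ≈ 43400.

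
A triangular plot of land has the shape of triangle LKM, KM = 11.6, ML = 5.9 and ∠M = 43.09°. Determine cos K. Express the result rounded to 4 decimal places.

By the law of cosines, LK² = KM² + ML² − 2·KM·ML·cos M = 69.409, so LK ≈ 8.3312.
Law of cosines again: cos K = (LK² + KM² − ML²)/(2·LK·KM) ≈ 0.87518, so ∠K ≈ 28.93°.

0.8752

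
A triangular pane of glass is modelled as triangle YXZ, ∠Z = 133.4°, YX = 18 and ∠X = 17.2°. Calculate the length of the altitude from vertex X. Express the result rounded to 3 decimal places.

8.836

The third angle is ∠Y = 180° − ∠X − ∠Z = 29.40°.
Law of sines: XZ = YX·sin Y/sin Z ≈ 12.162.
Law of sines: ZY = YX·sin X/sin Z ≈ 7.3258.
Area = ½·YX·XZ·sin X ≈ 32.366.
The altitude from X has length 2·area/ZY ≈ 8.8363.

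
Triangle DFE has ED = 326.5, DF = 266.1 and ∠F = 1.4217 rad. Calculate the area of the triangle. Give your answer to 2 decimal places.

area ≈ 30630.85

Law of sines: sin E = DF·sin F/ED ≈ 0.80597.
Since ED ≥ DF, only the acute value applies: ∠E ≈ 0.9373 rad.
Then ∠D = π − ∠F − ∠E ≈ 0.7826 rad.
Law of sines gives FE = ED·sin D/sin F ≈ 232.8.
Area = ½·ED·DF·sin D ≈ 30631.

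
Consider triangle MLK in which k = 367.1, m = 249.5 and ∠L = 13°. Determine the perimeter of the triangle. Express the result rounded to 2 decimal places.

perimeter ≈ 752.71

By the law of cosines, l² = k² + m² − 2·k·m·cos L = 18525, so l ≈ 136.11.
Semiperimeter s = (249.5+136.11+367.1)/2 = 376.35.
Perimeter = 249.5 + 136.11 + 367.1 = 752.71.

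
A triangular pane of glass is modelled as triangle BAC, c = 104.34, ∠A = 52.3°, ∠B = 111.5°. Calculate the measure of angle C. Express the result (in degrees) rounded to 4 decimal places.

The third angle is ∠C = 180° − ∠B − ∠A = 16.20°.

∠C ≈ 16.2000°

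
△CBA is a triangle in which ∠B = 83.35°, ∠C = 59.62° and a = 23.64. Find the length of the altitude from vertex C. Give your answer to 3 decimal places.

The third angle is ∠A = 180° − ∠C − ∠B = 37.03°.
Law of sines: c = a·sin C/sin A ≈ 33.864.
Law of sines: b = a·sin B/sin A ≈ 38.99.
Area = ½·a·c·sin B ≈ 397.58.
The altitude from C has length 2·area/c ≈ 23.481.

h_C ≈ 23.481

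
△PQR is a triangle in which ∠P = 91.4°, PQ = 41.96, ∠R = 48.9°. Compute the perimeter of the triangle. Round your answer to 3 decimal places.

The third angle is ∠Q = 180° − ∠R − ∠P = 39.70°.
Law of sines: QR = PQ·sin P/sin R ≈ 55.665.
Law of sines: RP = PQ·sin Q/sin R ≈ 35.568.
Semiperimeter s = (55.665+35.568+41.96)/2 = 66.597.
Perimeter = 55.665 + 35.568 + 41.96 = 133.19.

perimeter ≈ 133.193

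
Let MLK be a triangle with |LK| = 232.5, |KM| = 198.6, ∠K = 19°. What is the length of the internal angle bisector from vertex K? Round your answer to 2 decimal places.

211.28

By the law of cosines, |ML|² = |LK|² + |KM|² − 2·|LK|·|KM|·cos K = 6180.5, so |ML| ≈ 78.616.
The bisector from K has length 2·|LK|·|KM|·cos(∠K/2)/(|LK|+|KM|) ≈ 211.28.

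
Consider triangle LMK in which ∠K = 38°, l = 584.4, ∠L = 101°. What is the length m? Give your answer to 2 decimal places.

The third angle is ∠M = 180° − ∠K − ∠L = 41.00°.
Law of sines: m = l·sin M/sin L ≈ 390.58.

390.58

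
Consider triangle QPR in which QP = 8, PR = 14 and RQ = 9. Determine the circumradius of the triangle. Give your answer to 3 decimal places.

By the law of cosines, cos Q = (RQ² + QP² − PR²) / (2·RQ·QP) ≈ -0.35417, so ∠Q ≈ 110.74°.
Circumradius = PR/(2 sin Q) ≈ 7.4852.

7.485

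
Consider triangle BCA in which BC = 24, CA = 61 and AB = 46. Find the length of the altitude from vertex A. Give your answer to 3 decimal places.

Semiperimeter s = (61 + 46 + 24)/2 = 65.5.
Heron's formula: area = √(65.5·4.5·19.5·41.5) ≈ 488.39.
The altitude from A has length 2·area/BC ≈ 40.699.

40.699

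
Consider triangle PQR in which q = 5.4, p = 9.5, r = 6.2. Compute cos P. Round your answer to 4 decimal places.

cos P ≈ -0.3383

By the law of cosines, cos P = (q² + r² − p²) / (2·q·r) ≈ -0.33826, so ∠P ≈ 109.77°.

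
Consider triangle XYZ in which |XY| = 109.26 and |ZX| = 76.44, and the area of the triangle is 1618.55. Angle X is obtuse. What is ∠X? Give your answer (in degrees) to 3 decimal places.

157.195

From area = ½·|ZX|·|XY|·sin X, we get sin X = 2·area/(|ZX|·|XY|) ≈ 0.38759.
Taking the obtuse solution, ∠X ≈ 157.20°.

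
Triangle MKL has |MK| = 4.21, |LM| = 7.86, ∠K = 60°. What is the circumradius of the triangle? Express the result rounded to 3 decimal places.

Law of sines: sin L = |MK|·sin K/|LM| ≈ 0.46386.
Since |LM| ≥ |MK|, only the acute value applies: ∠L ≈ 27.64°.
Then ∠M = 180° − ∠K − ∠L ≈ 92.36°.
Law of sines gives |KL| = |LM|·sin M/sin K ≈ 9.0682.
Circumradius = |LM|/(2 sin K) ≈ 4.538.

4.538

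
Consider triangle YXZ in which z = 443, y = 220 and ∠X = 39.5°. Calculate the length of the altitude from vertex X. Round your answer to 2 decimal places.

By the law of cosines, x² = z² + y² − 2·z·y·cos X = 94244, so x ≈ 306.99.
Area = ½·z·y·sin X ≈ 30996.
The altitude from X has length 2·area/x ≈ 201.93.

h_X ≈ 201.93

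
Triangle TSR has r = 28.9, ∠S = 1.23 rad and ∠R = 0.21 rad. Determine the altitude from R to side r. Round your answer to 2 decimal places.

h_R ≈ 129.55

The third angle is ∠T = π − ∠S − ∠R = 1.702 rad.
Law of sines: t = r·sin T/sin R ≈ 137.45.
Law of sines: s = r·sin S/sin R ≈ 130.66.
Area = ½·r·t·sin S ≈ 1871.9.
The altitude from R has length 2·area/r ≈ 129.55.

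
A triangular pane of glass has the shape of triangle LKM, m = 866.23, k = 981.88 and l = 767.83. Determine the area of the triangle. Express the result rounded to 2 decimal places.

Semiperimeter s = (767.83 + 981.88 + 866.23)/2 = 1308.
Heron's formula: area = √(1308·540.14·326.09·441.74) ≈ 3.1901e+05.

area ≈ 319009.90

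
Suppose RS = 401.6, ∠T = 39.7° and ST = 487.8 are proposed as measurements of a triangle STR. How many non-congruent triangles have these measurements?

ST·sin T = 487.8·sin(39.7°) ≈ 311.6.
Since ST sin T < RS < ST (311.6 < 401.6 < 487.8), two triangles exist.

2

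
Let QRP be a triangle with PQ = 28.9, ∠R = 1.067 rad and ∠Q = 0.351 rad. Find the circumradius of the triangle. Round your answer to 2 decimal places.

16.50

The third angle is ∠P = π − ∠Q − ∠R = 1.724 rad.
Law of sines: RP = PQ·sin Q/sin R ≈ 11.347.
Law of sines: QR = PQ·sin P/sin R ≈ 32.616.
Circumradius = PQ/(2 sin R) ≈ 16.5.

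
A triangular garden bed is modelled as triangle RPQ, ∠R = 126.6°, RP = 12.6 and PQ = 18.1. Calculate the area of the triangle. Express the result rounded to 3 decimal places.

area ≈ 37.919

Law of sines: sin Q = RP·sin R/PQ ≈ 0.55887.
Since PQ ≥ RP, only the acute value applies: ∠Q ≈ 33.98°.
Then ∠P = 180° − ∠R − ∠Q ≈ 19.42°.
Law of sines gives QR = PQ·sin P/sin R ≈ 7.4971.
Area = ½·PQ·RP·sin P ≈ 37.919.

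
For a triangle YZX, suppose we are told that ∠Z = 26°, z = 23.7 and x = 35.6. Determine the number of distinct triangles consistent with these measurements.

x·sin Z = 35.6·sin(26°) ≈ 15.61.
Since x sin Z < z < x (15.61 < 23.7 < 35.6), two triangles exist.

2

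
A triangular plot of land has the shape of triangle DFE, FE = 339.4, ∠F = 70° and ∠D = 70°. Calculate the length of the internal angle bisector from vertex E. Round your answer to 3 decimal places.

The third angle is ∠E = 180° − ∠D − ∠F = 40.00°.
Law of sines: ED = FE·sin F/sin D ≈ 339.4.
Law of sines: DF = FE·sin E/sin D ≈ 232.16.
The bisector from E has length 2·FE·ED·cos(∠E/2)/(FE+ED) ≈ 318.93.

t_E ≈ 318.932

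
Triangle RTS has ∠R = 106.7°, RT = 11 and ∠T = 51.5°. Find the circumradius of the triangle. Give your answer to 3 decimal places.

14.810

The third angle is ∠S = 180° − ∠R − ∠T = 21.80°.
Law of sines: TS = RT·sin R/sin S ≈ 28.371.
Law of sines: SR = RT·sin T/sin S ≈ 23.181.
Circumradius = RT/(2 sin S) ≈ 14.81.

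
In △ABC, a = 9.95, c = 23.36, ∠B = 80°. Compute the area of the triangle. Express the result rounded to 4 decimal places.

Area = ½·c·a·sin B ≈ 114.45.

area ≈ 114.4504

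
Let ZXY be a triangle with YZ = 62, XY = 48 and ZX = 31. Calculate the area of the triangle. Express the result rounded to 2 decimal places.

area ≈ 729.78

Semiperimeter s = (48 + 62 + 31)/2 = 70.5.
Heron's formula: area = √(70.5·22.5·8.5·39.5) ≈ 729.78.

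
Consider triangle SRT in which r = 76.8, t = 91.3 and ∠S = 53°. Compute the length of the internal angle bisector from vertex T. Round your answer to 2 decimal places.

By the law of cosines, s² = r² + t² − 2·r·t·cos S = 5794.3, so s ≈ 76.12.
Law of cosines again: cos T = (s² + r² − t²)/(2·s·r) ≈ 0.28710, so ∠T ≈ 73.32°.
The bisector from T has length 2·s·r·cos(∠T/2)/(s+r) ≈ 61.336.

61.34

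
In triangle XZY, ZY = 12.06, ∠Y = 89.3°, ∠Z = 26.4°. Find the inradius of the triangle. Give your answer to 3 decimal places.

r ≈ 2.286

The third angle is ∠X = 180° − ∠Z − ∠Y = 64.30°.
Law of sines: YX = ZY·sin Z/sin X ≈ 5.951.
Law of sines: XZ = ZY·sin Y/sin X ≈ 13.383.
Area = ½·ZY·YX·sin Y ≈ 35.882.
Semiperimeter s = (12.06+5.951+13.383)/2 = 15.697.
Inradius = area/s = 35.882/15.697 ≈ 2.2859.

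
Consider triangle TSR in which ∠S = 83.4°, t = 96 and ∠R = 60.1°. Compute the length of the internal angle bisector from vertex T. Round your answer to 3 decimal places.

141.907

The third angle is ∠T = 180° − ∠S − ∠R = 36.50°.
Law of sines: s = t·sin S/sin T ≈ 160.32.
Law of sines: r = t·sin R/sin T ≈ 139.91.
The bisector from T has length 2·s·r·cos(∠T/2)/(s+r) ≈ 141.91.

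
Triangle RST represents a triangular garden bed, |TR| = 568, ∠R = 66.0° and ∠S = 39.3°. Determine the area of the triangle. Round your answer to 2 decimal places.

224419.18

The third angle is ∠T = 180° − ∠R − ∠S = 74.70°.
Law of sines: |ST| = |TR|·sin R/sin S ≈ 819.24.
Law of sines: |RS| = |TR|·sin T/sin S ≈ 864.99.
Area = ½·|TR|·|ST|·sin T ≈ 2.2442e+05.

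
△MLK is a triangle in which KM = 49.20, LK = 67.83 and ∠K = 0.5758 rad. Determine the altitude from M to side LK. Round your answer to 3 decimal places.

26.790

By the law of cosines, ML² = LK² + KM² − 2·LK·KM·cos K = 1423.3, so ML ≈ 37.727.
Area = ½·LK·KM·sin K ≈ 908.57.
The altitude from M has length 2·area/LK ≈ 26.79.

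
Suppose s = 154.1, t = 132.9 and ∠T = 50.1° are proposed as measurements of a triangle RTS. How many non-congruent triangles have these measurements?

2

s·sin T = 154.1·sin(50.1°) ≈ 118.2.
Since s sin T < t < s (118.2 < 132.9 < 154.1), two triangles exist.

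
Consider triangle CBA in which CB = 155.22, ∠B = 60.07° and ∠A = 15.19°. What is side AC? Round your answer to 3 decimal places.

513.391

The third angle is ∠C = 180° − ∠B − ∠A = 104.74°.
Law of sines: AC = CB·sin B/sin A ≈ 513.39.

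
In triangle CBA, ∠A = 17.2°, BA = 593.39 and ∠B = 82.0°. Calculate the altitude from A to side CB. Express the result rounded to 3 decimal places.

The third angle is ∠C = 180° − ∠B − ∠A = 80.80°.
Law of sines: AC = BA·sin B/sin C ≈ 595.27.
Law of sines: CB = BA·sin A/sin C ≈ 177.76.
Area = ½·BA·AC·sin A ≈ 52226.
The altitude from A has length 2·area/CB ≈ 587.62.

h_A ≈ 587.615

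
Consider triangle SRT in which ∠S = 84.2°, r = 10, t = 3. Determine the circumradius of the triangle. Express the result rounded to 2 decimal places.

5.10

By the law of cosines, s² = r² + t² − 2·r·t·cos S = 102.94, so s ≈ 10.146.
Area = ½·r·t·sin S ≈ 14.923.
Circumradius = s/(2 sin S) ≈ 5.099.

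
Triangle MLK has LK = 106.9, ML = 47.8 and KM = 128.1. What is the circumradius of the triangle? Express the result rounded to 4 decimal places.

By the law of cosines, cos M = (KM² + ML² − LK²) / (2·KM·ML) ≈ 0.59339, so ∠M ≈ 53.60°.
Circumradius = LK/(2 sin M) ≈ 66.404.

66.4044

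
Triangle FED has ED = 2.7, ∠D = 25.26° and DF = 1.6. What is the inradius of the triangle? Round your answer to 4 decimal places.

r ≈ 0.3219

By the law of cosines, FE² = ED² + DF² − 2·ED·DF·cos D = 2.0362, so FE ≈ 1.4269.
Area = ½·ED·DF·sin D ≈ 0.92173.
Semiperimeter s = (2.7+1.6+1.4269)/2 = 2.8635.
Inradius = area/s = 0.92173/2.8635 ≈ 0.32189.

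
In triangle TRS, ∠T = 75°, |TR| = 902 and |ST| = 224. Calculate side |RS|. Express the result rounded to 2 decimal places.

871.32

By the law of cosines, |RS|² = |ST|² + |TR|² − 2·|ST|·|TR|·cos T = 7.5919e+05, so |RS| ≈ 871.32.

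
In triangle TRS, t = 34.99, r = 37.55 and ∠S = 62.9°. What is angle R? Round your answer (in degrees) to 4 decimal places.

61.8524

By the law of cosines, s² = t² + r² − 2·t·r·cos S = 1437.2, so s ≈ 37.911.
Law of cosines again: cos R = (s² + t² − r²)/(2·s·t) ≈ 0.47174, so ∠R ≈ 61.85°.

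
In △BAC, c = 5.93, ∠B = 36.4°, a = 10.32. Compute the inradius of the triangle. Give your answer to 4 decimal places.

By the law of cosines, b² = a² + c² − 2·a·c·cos B = 43.152, so b ≈ 6.569.
Area = ½·a·c·sin B ≈ 18.158.
Semiperimeter s = (6.569+10.32+5.93)/2 = 11.41.
Inradius = area/s = 18.158/11.41 ≈ 1.5915.

r ≈ 1.5915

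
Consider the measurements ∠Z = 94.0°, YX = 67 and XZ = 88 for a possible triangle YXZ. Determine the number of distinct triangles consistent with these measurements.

XZ·sin Z = 88·sin(94.0°) ≈ 87.79.
Since ∠Z is not acute, a triangle exists only if YX > XZ; here YX ≤ XZ, so there is no triangle.

0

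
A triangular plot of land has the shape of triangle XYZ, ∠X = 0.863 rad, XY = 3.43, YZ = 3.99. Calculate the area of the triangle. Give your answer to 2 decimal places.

area ≈ 6.84

Law of sines: sin Z = XY·sin X/YZ ≈ 0.65316.
Since YZ ≥ XY, only the acute value applies: ∠Z ≈ 0.712 rad.
Then ∠Y = π − ∠X − ∠Z ≈ 1.567 rad.
Law of sines gives ZX = YZ·sin Y/sin X ≈ 5.2514.
Area = ½·YZ·XY·sin Y ≈ 6.8428.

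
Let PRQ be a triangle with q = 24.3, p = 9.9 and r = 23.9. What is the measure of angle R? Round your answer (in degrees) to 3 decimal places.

75.891

By the law of cosines, cos R = (q² + p² − r²) / (2·q·p) ≈ 0.24378, so ∠R ≈ 75.89°.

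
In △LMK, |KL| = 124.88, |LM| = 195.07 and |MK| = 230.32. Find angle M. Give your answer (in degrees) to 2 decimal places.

By the law of cosines, cos M = (|LM|² + |MK|² − |KL|²) / (2·|LM|·|MK|) ≈ 0.84027, so ∠M ≈ 32.83°.

∠M ≈ 32.83°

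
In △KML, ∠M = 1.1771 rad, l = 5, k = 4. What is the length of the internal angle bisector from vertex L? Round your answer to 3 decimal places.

t_L ≈ 3.755

By the law of cosines, m² = l² + k² − 2·l·k·cos M = 25.656, so m ≈ 5.0652.
Law of cosines again: cos L = (k² + m² − l²)/(2·k·m) ≈ 0.41104, so ∠L ≈ 1.1472 rad.
The bisector from L has length 2·k·m·cos(∠L/2)/(k+m) ≈ 3.7546.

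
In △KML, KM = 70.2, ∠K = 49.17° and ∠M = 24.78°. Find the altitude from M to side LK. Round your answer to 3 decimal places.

h_M ≈ 53.117

The third angle is ∠L = 180° − ∠K − ∠M = 106.05°.
Law of sines: ML = KM·sin K/sin L ≈ 55.271.
Law of sines: LK = KM·sin M/sin L ≈ 30.617.
Area = ½·KM·ML·sin M ≈ 813.13.
The altitude from M has length 2·area/LK ≈ 53.117.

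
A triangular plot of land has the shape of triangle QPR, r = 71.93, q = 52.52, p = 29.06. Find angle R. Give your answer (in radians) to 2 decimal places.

2.11

By the law of cosines, cos R = (q² + p² − r²) / (2·q·p) ≈ -0.51470, so ∠R ≈ 2.111 rad.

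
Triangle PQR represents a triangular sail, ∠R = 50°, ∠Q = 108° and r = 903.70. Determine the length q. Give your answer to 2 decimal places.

1121.96

The third angle is ∠P = 180° − ∠Q − ∠R = 22.00°.
Law of sines: q = r·sin Q/sin R ≈ 1122.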